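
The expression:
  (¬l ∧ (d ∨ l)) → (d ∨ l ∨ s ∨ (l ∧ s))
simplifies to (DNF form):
True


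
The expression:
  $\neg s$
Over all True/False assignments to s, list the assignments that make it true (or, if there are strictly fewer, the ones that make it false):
is true only for:
  s=False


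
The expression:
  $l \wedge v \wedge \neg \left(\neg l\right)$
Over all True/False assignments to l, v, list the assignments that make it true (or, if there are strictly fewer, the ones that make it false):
is true only for:
  l=True, v=True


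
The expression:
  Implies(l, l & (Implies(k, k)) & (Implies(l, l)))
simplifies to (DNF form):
True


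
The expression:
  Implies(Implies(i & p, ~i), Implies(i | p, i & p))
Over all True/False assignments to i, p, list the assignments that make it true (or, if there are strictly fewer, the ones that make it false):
is true only for:
  i=False, p=False;
  i=True, p=True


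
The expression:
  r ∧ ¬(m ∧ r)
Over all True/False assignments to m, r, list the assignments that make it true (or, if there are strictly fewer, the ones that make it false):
is true only for:
  m=False, r=True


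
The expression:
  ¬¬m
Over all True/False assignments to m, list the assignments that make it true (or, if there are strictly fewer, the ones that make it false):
is true only for:
  m=True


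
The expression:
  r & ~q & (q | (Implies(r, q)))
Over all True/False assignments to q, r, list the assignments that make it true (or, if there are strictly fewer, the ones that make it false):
is never true.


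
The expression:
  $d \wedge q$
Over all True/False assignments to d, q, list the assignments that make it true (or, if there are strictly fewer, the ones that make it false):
is true only for:
  d=True, q=True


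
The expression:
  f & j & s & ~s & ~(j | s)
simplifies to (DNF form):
False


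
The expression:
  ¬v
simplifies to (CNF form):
¬v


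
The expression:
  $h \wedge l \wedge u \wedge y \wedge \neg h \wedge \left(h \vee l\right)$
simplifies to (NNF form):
$\text{False}$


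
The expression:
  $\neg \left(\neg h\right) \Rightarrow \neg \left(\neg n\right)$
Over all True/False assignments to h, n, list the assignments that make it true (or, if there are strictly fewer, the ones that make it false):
is false only for:
  h=True, n=False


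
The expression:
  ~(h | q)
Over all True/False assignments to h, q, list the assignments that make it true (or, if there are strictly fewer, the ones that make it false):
is true only for:
  h=False, q=False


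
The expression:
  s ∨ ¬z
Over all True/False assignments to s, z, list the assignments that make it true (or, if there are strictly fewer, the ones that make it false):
is false only for:
  s=False, z=True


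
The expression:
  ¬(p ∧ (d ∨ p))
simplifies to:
¬p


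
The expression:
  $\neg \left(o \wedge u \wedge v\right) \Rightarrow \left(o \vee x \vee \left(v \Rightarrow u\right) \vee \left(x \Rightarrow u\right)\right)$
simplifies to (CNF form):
$\text{True}$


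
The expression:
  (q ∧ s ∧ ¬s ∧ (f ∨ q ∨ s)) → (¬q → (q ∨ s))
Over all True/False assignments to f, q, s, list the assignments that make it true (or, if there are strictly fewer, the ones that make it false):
is always true.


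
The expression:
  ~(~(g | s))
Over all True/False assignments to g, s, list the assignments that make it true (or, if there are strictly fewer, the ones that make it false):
is false only for:
  g=False, s=False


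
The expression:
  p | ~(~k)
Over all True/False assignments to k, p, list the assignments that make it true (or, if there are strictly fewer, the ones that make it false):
is false only for:
  k=False, p=False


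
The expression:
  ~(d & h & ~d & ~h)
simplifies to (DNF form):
True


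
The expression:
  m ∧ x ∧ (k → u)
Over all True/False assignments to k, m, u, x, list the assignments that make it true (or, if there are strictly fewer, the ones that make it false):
is true only for:
  k=False, m=True, u=False, x=True;
  k=False, m=True, u=True, x=True;
  k=True, m=True, u=True, x=True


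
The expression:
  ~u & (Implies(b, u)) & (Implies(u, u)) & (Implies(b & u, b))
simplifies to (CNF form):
~b & ~u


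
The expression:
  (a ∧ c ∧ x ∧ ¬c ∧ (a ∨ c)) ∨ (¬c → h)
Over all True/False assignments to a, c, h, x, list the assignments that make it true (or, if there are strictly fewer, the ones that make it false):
is false only for:
  a=False, c=False, h=False, x=False;
  a=False, c=False, h=False, x=True;
  a=True, c=False, h=False, x=False;
  a=True, c=False, h=False, x=True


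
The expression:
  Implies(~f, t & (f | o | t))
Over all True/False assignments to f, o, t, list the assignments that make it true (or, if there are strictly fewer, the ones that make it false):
is false only for:
  f=False, o=False, t=False;
  f=False, o=True, t=False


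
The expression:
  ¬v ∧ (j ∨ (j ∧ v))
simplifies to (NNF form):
j ∧ ¬v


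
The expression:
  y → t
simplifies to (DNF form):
t ∨ ¬y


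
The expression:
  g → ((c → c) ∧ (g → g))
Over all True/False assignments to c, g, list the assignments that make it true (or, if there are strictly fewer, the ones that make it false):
is always true.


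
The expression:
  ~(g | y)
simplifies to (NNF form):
~g & ~y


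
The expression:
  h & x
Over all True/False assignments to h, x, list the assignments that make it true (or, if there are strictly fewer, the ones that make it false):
is true only for:
  h=True, x=True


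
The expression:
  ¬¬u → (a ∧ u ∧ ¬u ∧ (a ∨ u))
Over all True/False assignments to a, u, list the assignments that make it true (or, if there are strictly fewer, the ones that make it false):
is true only for:
  a=False, u=False;
  a=True, u=False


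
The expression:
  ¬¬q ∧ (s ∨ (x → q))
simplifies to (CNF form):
q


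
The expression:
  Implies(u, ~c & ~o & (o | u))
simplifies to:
~u | (~c & ~o)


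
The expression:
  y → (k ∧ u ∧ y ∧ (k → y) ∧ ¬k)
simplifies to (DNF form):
¬y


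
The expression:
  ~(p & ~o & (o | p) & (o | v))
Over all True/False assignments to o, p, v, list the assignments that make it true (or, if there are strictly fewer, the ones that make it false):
is false only for:
  o=False, p=True, v=True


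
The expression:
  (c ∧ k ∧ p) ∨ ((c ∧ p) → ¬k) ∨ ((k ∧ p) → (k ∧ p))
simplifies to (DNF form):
True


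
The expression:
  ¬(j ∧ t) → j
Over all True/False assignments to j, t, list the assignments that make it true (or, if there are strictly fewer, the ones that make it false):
is true only for:
  j=True, t=False;
  j=True, t=True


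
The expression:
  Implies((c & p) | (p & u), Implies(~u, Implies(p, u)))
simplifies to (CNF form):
u | ~c | ~p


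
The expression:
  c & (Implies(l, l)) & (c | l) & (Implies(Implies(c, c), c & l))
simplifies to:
c & l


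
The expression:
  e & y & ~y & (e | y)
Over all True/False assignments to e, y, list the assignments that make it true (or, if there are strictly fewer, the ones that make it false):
is never true.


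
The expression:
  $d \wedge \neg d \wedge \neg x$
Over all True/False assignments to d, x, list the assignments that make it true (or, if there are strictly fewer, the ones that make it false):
is never true.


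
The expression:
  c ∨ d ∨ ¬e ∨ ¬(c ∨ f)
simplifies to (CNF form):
c ∨ d ∨ ¬e ∨ ¬f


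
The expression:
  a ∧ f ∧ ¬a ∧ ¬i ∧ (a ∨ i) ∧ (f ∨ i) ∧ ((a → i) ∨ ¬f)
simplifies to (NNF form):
False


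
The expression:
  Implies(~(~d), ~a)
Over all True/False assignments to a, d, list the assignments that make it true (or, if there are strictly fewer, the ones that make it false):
is false only for:
  a=True, d=True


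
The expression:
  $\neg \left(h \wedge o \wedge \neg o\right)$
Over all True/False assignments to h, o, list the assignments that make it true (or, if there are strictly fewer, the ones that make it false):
is always true.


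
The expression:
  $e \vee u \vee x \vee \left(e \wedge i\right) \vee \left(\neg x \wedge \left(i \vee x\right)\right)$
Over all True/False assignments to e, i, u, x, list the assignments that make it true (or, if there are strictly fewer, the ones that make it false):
is false only for:
  e=False, i=False, u=False, x=False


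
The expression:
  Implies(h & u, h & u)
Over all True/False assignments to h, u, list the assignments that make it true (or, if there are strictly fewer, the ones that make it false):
is always true.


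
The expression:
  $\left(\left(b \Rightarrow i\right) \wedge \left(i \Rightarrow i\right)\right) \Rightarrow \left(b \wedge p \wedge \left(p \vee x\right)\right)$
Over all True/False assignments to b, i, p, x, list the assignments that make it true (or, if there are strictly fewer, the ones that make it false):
is true only for:
  b=True, i=False, p=False, x=False;
  b=True, i=False, p=False, x=True;
  b=True, i=False, p=True, x=False;
  b=True, i=False, p=True, x=True;
  b=True, i=True, p=True, x=False;
  b=True, i=True, p=True, x=True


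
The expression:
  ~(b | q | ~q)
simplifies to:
False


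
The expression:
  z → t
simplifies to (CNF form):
t ∨ ¬z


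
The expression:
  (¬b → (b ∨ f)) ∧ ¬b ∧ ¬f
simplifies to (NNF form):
False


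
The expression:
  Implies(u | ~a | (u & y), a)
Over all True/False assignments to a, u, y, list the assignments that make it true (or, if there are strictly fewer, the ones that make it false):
is true only for:
  a=True, u=False, y=False;
  a=True, u=False, y=True;
  a=True, u=True, y=False;
  a=True, u=True, y=True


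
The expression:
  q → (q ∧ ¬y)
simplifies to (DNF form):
¬q ∨ ¬y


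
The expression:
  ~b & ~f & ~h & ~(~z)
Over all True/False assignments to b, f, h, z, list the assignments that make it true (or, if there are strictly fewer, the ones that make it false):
is true only for:
  b=False, f=False, h=False, z=True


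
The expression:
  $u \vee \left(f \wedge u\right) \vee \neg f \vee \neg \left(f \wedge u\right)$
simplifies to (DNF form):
$\text{True}$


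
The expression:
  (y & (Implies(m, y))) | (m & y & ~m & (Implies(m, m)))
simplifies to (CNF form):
y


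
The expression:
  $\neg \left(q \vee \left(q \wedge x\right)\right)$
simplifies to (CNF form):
$\neg q$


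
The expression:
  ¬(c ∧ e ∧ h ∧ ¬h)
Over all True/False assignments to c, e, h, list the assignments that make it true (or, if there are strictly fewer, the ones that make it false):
is always true.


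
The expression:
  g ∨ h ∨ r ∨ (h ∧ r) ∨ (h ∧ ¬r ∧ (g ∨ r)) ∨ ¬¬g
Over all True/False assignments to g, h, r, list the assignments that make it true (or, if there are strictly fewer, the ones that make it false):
is false only for:
  g=False, h=False, r=False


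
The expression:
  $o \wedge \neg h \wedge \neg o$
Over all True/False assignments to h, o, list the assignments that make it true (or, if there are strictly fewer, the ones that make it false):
is never true.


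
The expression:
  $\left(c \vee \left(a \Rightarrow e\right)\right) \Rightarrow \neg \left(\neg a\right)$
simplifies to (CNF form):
$a$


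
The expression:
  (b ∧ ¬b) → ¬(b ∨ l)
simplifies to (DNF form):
True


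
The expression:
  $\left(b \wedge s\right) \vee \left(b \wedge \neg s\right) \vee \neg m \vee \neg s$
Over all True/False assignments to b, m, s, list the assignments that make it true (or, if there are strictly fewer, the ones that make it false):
is false only for:
  b=False, m=True, s=True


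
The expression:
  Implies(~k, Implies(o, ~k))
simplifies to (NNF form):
True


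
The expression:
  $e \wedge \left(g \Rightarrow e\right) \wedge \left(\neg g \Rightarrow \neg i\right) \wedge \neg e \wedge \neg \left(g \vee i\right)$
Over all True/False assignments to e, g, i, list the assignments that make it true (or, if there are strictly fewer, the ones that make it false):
is never true.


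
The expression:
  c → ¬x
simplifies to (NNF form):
¬c ∨ ¬x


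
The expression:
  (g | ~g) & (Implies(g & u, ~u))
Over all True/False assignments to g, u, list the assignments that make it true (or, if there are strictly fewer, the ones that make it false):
is false only for:
  g=True, u=True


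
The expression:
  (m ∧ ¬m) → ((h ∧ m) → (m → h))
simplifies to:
True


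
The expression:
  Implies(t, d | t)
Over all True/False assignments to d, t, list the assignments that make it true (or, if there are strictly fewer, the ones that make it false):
is always true.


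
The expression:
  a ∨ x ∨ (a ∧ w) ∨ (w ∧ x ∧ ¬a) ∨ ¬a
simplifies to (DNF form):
True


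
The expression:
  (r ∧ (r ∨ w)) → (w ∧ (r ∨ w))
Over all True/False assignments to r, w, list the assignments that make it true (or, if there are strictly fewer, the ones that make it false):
is false only for:
  r=True, w=False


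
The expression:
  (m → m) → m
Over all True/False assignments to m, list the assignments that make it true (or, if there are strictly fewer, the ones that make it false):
is true only for:
  m=True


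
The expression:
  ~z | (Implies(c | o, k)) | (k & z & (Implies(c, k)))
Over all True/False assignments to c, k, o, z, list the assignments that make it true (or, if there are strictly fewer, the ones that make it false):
is false only for:
  c=False, k=False, o=True, z=True;
  c=True, k=False, o=False, z=True;
  c=True, k=False, o=True, z=True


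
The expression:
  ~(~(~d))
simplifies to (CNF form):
~d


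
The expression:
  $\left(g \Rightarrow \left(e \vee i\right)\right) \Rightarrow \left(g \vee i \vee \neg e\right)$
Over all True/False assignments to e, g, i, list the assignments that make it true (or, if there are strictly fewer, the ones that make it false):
is false only for:
  e=True, g=False, i=False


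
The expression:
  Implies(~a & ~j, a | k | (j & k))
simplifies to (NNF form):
a | j | k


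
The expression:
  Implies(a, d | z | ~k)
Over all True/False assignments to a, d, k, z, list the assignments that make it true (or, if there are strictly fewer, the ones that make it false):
is false only for:
  a=True, d=False, k=True, z=False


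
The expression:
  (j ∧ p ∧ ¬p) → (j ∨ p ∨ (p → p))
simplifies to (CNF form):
True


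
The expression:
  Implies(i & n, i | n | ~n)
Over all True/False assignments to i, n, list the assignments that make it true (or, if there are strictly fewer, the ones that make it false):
is always true.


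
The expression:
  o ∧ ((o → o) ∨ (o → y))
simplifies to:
o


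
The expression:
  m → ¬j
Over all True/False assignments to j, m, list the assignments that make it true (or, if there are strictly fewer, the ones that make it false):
is false only for:
  j=True, m=True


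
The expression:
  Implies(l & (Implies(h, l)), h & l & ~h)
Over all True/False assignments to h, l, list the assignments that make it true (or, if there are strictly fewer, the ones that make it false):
is true only for:
  h=False, l=False;
  h=True, l=False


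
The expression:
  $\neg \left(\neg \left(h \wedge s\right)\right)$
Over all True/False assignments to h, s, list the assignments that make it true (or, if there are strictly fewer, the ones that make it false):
is true only for:
  h=True, s=True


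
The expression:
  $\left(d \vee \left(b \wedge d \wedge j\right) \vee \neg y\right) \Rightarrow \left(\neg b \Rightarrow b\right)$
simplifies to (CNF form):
$\left(b \vee y\right) \wedge \left(b \vee \neg d\right)$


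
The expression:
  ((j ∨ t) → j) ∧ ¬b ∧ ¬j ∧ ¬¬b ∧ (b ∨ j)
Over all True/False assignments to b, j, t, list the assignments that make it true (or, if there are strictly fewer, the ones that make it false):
is never true.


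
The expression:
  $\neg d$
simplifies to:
$\neg d$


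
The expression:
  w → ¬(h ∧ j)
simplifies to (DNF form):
¬h ∨ ¬j ∨ ¬w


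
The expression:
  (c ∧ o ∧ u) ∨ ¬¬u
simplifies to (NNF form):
u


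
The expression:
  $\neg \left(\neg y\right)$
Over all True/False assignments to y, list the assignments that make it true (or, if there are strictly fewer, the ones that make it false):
is true only for:
  y=True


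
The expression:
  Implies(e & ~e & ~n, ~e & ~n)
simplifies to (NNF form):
True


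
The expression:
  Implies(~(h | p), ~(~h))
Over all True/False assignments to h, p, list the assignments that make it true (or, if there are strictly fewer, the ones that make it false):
is false only for:
  h=False, p=False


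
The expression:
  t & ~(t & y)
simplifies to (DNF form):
t & ~y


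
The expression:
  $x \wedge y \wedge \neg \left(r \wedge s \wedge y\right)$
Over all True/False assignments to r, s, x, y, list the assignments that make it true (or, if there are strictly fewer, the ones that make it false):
is true only for:
  r=False, s=False, x=True, y=True;
  r=False, s=True, x=True, y=True;
  r=True, s=False, x=True, y=True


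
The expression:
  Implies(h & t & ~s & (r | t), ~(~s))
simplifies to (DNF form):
s | ~h | ~t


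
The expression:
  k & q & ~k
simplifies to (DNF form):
False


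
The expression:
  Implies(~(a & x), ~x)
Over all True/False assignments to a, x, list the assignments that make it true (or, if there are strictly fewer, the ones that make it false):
is false only for:
  a=False, x=True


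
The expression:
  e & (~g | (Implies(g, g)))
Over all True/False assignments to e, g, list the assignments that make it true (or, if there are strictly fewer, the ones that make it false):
is true only for:
  e=True, g=False;
  e=True, g=True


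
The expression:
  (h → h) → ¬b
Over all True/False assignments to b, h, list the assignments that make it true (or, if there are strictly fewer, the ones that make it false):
is true only for:
  b=False, h=False;
  b=False, h=True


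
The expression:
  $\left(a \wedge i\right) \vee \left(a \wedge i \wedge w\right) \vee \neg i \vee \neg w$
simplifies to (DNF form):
$a \vee \neg i \vee \neg w$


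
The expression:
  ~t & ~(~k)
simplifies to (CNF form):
k & ~t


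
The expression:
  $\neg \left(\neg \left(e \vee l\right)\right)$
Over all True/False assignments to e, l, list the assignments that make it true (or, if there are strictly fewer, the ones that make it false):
is false only for:
  e=False, l=False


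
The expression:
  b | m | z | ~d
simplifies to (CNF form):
b | m | z | ~d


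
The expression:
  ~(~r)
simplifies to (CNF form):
r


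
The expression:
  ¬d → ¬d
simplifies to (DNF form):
True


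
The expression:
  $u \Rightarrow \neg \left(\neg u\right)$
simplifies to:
$\text{True}$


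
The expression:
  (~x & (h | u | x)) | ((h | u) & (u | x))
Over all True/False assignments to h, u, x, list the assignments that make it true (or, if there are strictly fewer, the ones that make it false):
is false only for:
  h=False, u=False, x=False;
  h=False, u=False, x=True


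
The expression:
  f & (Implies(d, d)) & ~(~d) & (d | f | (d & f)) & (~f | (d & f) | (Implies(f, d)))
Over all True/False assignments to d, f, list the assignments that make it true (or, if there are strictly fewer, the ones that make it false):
is true only for:
  d=True, f=True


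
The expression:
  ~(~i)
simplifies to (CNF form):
i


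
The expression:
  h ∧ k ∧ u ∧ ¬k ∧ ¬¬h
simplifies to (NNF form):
False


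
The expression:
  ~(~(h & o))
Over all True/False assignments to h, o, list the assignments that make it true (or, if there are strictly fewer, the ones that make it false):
is true only for:
  h=True, o=True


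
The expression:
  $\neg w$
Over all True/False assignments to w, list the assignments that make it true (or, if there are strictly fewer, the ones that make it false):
is true only for:
  w=False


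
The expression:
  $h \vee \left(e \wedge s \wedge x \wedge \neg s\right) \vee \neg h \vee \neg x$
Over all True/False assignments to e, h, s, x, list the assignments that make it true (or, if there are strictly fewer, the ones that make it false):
is always true.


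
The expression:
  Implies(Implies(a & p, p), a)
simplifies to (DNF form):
a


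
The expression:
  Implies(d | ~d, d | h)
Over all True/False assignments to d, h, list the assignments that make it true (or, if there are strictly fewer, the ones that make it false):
is false only for:
  d=False, h=False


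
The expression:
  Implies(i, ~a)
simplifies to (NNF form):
~a | ~i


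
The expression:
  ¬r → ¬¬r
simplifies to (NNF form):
r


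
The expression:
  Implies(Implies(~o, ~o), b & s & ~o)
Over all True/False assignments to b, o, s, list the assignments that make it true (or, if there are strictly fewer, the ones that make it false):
is true only for:
  b=True, o=False, s=True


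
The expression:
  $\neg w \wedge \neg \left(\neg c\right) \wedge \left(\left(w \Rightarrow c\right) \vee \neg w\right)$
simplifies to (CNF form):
$c \wedge \neg w$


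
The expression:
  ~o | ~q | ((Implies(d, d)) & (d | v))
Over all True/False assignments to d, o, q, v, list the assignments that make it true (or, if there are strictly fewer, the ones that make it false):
is false only for:
  d=False, o=True, q=True, v=False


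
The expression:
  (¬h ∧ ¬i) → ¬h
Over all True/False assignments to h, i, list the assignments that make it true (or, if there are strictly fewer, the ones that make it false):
is always true.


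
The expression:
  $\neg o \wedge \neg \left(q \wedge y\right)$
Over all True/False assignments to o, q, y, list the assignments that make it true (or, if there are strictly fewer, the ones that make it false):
is true only for:
  o=False, q=False, y=False;
  o=False, q=False, y=True;
  o=False, q=True, y=False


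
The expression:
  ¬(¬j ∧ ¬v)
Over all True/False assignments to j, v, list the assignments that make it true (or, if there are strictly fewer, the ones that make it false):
is false only for:
  j=False, v=False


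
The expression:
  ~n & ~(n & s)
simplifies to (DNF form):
~n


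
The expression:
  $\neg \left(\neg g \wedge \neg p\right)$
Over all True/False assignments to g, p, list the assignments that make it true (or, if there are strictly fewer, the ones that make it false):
is false only for:
  g=False, p=False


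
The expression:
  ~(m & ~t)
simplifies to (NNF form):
t | ~m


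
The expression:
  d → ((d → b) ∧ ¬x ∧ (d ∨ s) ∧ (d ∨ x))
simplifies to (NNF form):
(b ∧ ¬x) ∨ ¬d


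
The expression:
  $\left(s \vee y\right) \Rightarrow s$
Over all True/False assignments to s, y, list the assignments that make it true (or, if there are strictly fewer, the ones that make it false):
is false only for:
  s=False, y=True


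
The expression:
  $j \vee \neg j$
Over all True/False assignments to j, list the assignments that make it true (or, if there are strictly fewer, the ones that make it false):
is always true.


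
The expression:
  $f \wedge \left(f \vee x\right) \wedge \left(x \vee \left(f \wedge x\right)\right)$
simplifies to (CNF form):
$f \wedge x$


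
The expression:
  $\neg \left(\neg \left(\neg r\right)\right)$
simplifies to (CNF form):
$\neg r$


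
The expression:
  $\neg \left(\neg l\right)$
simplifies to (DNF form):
$l$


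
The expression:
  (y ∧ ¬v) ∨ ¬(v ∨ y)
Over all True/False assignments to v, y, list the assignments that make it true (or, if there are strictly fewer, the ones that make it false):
is true only for:
  v=False, y=False;
  v=False, y=True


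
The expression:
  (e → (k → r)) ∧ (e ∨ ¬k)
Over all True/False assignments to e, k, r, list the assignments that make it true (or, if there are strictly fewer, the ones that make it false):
is false only for:
  e=False, k=True, r=False;
  e=False, k=True, r=True;
  e=True, k=True, r=False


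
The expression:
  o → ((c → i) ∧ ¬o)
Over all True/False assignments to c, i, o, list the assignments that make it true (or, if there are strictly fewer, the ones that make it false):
is true only for:
  c=False, i=False, o=False;
  c=False, i=True, o=False;
  c=True, i=False, o=False;
  c=True, i=True, o=False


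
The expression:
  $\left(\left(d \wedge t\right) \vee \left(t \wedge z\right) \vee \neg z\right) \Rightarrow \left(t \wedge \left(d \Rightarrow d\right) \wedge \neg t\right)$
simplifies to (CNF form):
$z \wedge \neg t$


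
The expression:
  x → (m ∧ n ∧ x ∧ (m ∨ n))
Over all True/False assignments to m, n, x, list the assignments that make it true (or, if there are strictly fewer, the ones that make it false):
is false only for:
  m=False, n=False, x=True;
  m=False, n=True, x=True;
  m=True, n=False, x=True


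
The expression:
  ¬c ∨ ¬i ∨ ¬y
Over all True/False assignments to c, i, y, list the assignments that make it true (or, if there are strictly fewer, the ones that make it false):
is false only for:
  c=True, i=True, y=True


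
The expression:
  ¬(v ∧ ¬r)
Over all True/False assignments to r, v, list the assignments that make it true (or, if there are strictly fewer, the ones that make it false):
is false only for:
  r=False, v=True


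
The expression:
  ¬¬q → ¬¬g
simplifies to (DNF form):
g ∨ ¬q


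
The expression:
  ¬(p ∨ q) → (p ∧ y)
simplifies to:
p ∨ q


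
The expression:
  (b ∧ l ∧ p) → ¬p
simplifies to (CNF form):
¬b ∨ ¬l ∨ ¬p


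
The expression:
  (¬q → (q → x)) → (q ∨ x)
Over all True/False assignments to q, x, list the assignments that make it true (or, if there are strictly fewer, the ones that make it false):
is false only for:
  q=False, x=False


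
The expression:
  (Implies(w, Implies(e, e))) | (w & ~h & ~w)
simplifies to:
True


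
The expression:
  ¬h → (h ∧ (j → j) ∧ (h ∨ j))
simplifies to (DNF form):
h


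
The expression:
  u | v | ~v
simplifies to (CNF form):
True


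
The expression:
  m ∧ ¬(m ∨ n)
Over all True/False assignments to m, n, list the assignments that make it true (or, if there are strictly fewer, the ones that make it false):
is never true.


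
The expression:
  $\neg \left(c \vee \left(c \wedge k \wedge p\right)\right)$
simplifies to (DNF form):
$\neg c$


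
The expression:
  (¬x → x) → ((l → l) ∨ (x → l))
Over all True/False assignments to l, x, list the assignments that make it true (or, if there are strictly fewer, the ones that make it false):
is always true.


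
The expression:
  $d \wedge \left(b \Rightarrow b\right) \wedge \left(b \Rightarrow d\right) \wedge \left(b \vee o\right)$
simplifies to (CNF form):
$d \wedge \left(b \vee o\right)$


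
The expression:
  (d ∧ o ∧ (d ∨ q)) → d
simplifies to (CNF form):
True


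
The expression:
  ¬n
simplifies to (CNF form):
¬n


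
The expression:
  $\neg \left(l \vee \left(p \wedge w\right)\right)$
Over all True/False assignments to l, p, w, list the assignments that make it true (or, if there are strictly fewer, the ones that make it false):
is true only for:
  l=False, p=False, w=False;
  l=False, p=False, w=True;
  l=False, p=True, w=False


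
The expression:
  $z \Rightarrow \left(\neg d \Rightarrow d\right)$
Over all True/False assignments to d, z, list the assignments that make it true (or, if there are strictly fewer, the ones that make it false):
is false only for:
  d=False, z=True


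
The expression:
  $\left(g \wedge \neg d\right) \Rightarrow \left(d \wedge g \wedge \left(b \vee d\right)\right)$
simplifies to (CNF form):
$d \vee \neg g$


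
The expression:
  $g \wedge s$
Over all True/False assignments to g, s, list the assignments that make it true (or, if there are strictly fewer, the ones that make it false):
is true only for:
  g=True, s=True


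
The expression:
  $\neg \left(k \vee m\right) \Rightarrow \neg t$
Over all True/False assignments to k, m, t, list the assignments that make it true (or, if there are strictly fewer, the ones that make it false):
is false only for:
  k=False, m=False, t=True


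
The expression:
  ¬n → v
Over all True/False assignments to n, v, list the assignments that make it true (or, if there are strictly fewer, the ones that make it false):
is false only for:
  n=False, v=False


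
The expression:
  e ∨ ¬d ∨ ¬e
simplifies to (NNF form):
True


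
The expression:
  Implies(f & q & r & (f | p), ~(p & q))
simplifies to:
~f | ~p | ~q | ~r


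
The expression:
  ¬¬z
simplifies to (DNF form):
z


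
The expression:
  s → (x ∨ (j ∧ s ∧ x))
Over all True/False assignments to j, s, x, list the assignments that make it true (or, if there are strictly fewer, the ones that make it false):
is false only for:
  j=False, s=True, x=False;
  j=True, s=True, x=False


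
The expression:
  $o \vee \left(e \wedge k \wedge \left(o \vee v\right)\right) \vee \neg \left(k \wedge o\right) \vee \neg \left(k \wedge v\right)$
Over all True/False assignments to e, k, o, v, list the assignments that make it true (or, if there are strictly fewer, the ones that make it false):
is always true.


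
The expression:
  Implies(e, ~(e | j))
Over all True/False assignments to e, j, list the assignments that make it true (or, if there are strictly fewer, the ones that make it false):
is true only for:
  e=False, j=False;
  e=False, j=True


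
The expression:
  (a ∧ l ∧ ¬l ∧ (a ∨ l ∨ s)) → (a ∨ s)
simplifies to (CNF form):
True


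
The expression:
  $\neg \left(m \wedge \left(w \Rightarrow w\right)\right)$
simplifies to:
$\neg m$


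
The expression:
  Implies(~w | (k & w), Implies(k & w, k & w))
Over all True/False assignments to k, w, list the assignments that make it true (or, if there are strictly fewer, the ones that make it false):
is always true.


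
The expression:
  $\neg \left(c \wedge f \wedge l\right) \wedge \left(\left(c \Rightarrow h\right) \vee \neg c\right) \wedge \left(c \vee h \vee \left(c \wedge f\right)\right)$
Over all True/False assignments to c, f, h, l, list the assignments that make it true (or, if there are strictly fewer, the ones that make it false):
is true only for:
  c=False, f=False, h=True, l=False;
  c=False, f=False, h=True, l=True;
  c=False, f=True, h=True, l=False;
  c=False, f=True, h=True, l=True;
  c=True, f=False, h=True, l=False;
  c=True, f=False, h=True, l=True;
  c=True, f=True, h=True, l=False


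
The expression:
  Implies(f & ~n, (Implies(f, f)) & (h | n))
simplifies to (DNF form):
h | n | ~f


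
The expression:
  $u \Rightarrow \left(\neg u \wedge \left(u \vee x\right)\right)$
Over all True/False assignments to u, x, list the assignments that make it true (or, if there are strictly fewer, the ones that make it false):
is true only for:
  u=False, x=False;
  u=False, x=True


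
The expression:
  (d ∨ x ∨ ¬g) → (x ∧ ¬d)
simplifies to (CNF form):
¬d ∧ (g ∨ x)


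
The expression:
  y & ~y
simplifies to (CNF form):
False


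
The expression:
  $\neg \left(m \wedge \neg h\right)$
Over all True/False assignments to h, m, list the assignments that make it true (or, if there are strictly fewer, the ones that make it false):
is false only for:
  h=False, m=True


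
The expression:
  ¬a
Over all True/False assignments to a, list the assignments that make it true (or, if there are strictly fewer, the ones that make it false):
is true only for:
  a=False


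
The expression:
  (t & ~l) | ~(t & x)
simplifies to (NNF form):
~l | ~t | ~x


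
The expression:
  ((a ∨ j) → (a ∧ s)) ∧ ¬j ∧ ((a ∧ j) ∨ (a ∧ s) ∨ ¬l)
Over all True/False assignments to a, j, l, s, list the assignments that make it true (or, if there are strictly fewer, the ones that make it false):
is true only for:
  a=False, j=False, l=False, s=False;
  a=False, j=False, l=False, s=True;
  a=True, j=False, l=False, s=True;
  a=True, j=False, l=True, s=True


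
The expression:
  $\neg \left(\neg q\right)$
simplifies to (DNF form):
$q$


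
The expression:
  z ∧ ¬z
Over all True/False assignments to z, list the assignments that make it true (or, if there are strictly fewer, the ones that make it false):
is never true.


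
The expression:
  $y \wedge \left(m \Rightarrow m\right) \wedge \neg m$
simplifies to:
$y \wedge \neg m$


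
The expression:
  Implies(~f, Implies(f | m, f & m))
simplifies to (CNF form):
f | ~m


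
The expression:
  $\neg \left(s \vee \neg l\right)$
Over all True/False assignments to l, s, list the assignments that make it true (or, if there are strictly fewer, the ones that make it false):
is true only for:
  l=True, s=False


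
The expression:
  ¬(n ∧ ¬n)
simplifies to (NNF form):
True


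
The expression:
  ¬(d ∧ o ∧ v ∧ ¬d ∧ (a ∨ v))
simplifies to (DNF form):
True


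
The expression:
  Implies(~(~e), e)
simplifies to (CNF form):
True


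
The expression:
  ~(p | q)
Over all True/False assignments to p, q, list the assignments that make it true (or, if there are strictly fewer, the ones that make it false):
is true only for:
  p=False, q=False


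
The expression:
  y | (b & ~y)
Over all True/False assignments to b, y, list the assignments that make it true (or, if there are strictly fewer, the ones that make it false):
is false only for:
  b=False, y=False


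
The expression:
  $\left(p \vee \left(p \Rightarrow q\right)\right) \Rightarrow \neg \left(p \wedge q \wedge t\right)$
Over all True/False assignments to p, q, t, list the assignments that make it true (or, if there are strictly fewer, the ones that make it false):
is false only for:
  p=True, q=True, t=True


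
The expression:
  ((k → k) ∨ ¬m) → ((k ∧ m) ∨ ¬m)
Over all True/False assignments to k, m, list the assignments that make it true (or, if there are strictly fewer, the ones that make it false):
is false only for:
  k=False, m=True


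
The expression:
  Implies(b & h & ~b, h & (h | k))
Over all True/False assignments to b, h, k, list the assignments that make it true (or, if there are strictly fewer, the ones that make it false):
is always true.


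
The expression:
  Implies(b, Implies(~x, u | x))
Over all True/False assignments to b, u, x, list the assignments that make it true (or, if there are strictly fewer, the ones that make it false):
is false only for:
  b=True, u=False, x=False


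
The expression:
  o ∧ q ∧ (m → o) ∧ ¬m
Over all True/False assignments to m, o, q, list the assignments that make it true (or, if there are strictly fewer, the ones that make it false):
is true only for:
  m=False, o=True, q=True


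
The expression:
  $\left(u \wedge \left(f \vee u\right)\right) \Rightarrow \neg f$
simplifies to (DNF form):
$\neg f \vee \neg u$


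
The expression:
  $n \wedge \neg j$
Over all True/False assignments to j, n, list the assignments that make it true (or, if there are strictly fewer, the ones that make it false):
is true only for:
  j=False, n=True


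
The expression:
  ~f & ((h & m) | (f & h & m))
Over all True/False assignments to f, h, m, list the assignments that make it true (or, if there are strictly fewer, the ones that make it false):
is true only for:
  f=False, h=True, m=True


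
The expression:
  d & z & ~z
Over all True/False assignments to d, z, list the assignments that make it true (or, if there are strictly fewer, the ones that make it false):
is never true.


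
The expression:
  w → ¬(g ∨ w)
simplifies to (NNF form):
¬w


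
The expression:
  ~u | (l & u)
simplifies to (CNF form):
l | ~u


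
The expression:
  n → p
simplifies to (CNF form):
p ∨ ¬n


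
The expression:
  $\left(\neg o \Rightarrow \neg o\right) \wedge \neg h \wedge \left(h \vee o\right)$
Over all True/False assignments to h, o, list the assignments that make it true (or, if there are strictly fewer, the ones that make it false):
is true only for:
  h=False, o=True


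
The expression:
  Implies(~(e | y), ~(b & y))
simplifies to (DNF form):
True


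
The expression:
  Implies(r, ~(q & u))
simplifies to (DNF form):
~q | ~r | ~u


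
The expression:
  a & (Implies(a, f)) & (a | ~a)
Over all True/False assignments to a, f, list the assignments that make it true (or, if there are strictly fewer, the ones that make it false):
is true only for:
  a=True, f=True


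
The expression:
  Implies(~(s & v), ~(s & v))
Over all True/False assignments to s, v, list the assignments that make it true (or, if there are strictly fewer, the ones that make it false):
is always true.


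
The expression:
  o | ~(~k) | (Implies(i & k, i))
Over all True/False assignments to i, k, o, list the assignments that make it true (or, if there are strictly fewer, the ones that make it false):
is always true.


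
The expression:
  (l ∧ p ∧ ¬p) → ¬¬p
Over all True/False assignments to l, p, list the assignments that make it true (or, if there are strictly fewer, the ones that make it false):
is always true.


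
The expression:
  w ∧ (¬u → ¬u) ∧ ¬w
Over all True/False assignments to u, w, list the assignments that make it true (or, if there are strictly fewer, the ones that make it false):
is never true.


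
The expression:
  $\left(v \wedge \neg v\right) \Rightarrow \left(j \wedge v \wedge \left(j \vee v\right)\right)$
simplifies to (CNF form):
$\text{True}$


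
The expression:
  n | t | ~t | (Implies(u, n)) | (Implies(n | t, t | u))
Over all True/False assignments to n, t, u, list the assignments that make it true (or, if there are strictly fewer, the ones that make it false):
is always true.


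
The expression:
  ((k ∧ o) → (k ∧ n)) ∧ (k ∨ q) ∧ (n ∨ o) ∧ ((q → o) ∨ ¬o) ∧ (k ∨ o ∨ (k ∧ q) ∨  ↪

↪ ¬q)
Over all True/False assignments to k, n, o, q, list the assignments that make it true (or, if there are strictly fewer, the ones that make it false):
is true only for:
  k=False, n=False, o=True, q=True;
  k=False, n=True, o=True, q=True;
  k=True, n=True, o=False, q=False;
  k=True, n=True, o=False, q=True;
  k=True, n=True, o=True, q=False;
  k=True, n=True, o=True, q=True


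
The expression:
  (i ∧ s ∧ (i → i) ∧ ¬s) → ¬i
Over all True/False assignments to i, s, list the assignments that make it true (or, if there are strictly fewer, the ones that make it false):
is always true.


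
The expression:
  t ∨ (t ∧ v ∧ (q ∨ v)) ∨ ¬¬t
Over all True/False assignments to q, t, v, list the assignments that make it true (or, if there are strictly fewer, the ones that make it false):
is true only for:
  q=False, t=True, v=False;
  q=False, t=True, v=True;
  q=True, t=True, v=False;
  q=True, t=True, v=True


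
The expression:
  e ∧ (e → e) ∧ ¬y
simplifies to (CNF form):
e ∧ ¬y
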